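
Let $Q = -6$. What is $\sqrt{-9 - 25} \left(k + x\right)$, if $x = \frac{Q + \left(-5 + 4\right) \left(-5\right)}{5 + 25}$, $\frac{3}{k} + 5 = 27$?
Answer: $\frac{17 i \sqrt{34}}{165} \approx 0.60077 i$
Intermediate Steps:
$k = \frac{3}{22}$ ($k = \frac{3}{-5 + 27} = \frac{3}{22} \approx 0.13636$)
$x = - \frac{1}{30}$ ($x = \frac{-6 + \left(-5 + 4\right) \left(-5\right)}{5 + 25} = \frac{-6 - -5}{30} = \left(-6 + 5\right) \frac{1}{30} = \left(-1\right) \frac{1}{30} = - \frac{1}{30} \approx -0.033333$)
$\sqrt{-9 - 25} \left(k + x\right) = \sqrt{-9 - 25} \left(\frac{3}{22} - \frac{1}{30}\right) = \sqrt{-34} \cdot \frac{17}{165} = i \sqrt{34} \cdot \frac{17}{165} = \frac{17 i \sqrt{34}}{165}$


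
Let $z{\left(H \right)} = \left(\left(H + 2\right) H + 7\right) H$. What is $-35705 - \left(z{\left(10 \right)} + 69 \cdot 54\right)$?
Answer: $-40701$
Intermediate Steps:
$z{\left(H \right)} = H \left(7 + H \left(2 + H\right)\right)$ ($z{\left(H \right)} = \left(\left(2 + H\right) H + 7\right) H = \left(H \left(2 + H\right) + 7\right) H = \left(7 + H \left(2 + H\right)\right) H = H \left(7 + H \left(2 + H\right)\right)$)
$-35705 - \left(z{\left(10 \right)} + 69 \cdot 54\right) = -35705 - \left(10 \left(7 + 10^{2} + 2 \cdot 10\right) + 69 \cdot 54\right) = -35705 - \left(10 \left(7 + 100 + 20\right) + 3726\right) = -35705 - \left(10 \cdot 127 + 3726\right) = -35705 - \left(1270 + 3726\right) = -35705 - 4996 = -40701$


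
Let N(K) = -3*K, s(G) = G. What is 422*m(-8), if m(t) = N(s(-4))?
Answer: 5064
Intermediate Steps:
m(t) = 12 (m(t) = -3*(-4) = 12)
422*m(-8) = 422*12 = 5064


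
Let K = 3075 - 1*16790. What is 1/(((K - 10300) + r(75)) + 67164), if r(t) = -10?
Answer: 1/43139 ≈ 2.3181e-5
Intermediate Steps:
K = -13715 (K = 3075 - 16790 = -13715)
1/(((K - 10300) + r(75)) + 67164) = 1/(((-13715 - 10300) - 10) + 67164) = 1/((-24015 - 10) + 67164) = 1/(-24025 + 67164) = 1/43139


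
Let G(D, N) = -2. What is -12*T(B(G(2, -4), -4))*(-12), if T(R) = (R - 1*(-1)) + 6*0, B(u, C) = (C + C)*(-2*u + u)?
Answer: -2160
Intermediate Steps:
B(u, C) = -2*C*u (B(u, C) = (2*C)*(-u) = -2*C*u)
T(R) = 1 + R (T(R) = (R + 1) + 0 = (1 + R) + 0 = 1 + R)
-12*T(B(G(2, -4), -4))*(-12) = -12*(1 - 2*(-4)*(-2))*(-12) = -12*(1 - 16)*(-12) = -12*(-15)*(-12) = 180*(-12) = -2160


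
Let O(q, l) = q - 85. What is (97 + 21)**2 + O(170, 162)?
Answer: 14009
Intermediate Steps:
O(q, l) = -85 + q
(97 + 21)**2 + O(170, 162) = (97 + 21)**2 + (-85 + 170) = 118**2 + 85 = 13924 + 85 = 14009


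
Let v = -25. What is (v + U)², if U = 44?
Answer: 361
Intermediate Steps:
(v + U)² = (-25 + 44)² = 19² = 361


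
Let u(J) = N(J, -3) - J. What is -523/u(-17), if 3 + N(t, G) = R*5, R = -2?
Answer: -523/4 ≈ -130.75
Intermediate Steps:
N(t, G) = -13 (N(t, G) = -3 - 2*5 = -3 - 10 = -13)
u(J) = -13 - J
-523/u(-17) = -523/(-13 - 1*(-17)) = -523/(-13 + 17) = -523/4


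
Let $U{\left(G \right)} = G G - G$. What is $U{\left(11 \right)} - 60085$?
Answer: $-59975$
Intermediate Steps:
$U{\left(G \right)} = G^{2} - G$
$U{\left(11 \right)} - 60085 = 11 \left(-1 + 11\right) - 60085 = 11 \cdot 10 - 60085 = 110 - 60085 = -59975$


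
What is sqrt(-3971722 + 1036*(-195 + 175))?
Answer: I*sqrt(3992442) ≈ 1998.1*I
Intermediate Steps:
sqrt(-3971722 + 1036*(-195 + 175)) = sqrt(-3971722 + 1036*(-20)) = sqrt(-3971722 - 20720) = sqrt(-3992442) = I*sqrt(3992442)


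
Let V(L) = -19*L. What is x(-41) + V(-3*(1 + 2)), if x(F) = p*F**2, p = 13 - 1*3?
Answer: 16981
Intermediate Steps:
p = 10 (p = 13 - 3 = 10)
x(F) = 10*F**2
x(-41) + V(-3*(1 + 2)) = 10*(-41)**2 - (-57)*(1 + 2) = 10*1681 - (-57)*3 = 16810 - 19*(-9) = 16810 + 171 = 16981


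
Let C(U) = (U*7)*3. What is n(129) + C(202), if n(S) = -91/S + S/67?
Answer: 36674150/8643 ≈ 4243.2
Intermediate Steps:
C(U) = 21*U (C(U) = (7*U)*3 = 21*U)
n(S) = -91/S + S/67 (n(S) = -91/S + S*(1/67) = -91/S + S/67)
n(129) + C(202) = (-91/129 + (1/67)*129) + 21*202 = (-91*1/129 + 129/67) + 4242 = (-91/129 + 129/67) + 4242 = 10544/8643 + 4242 = 36674150/8643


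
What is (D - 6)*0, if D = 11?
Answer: 0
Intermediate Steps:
(D - 6)*0 = (11 - 6)*0 = 5*0 = 0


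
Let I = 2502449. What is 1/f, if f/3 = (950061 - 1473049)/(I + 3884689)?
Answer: -62619/15382 ≈ -4.0709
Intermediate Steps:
f = -15382/62619 (f = 3*((950061 - 1473049)/(2502449 + 3884689)) = 3*(-522988/6387138) = 3*(-522988*1/6387138) = 3*(-15382/187857) = -15382/62619 ≈ -0.24564)
1/f = 1/(-15382/62619) = -62619/15382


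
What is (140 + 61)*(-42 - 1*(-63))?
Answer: 4221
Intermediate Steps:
(140 + 61)*(-42 - 1*(-63)) = 201*(-42 + 63) = 201*21 = 4221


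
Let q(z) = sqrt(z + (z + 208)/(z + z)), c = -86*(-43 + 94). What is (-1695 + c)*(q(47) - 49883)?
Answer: 303338523 - 6081*sqrt(439262)/94 ≈ 3.0330e+8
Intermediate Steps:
c = -4386 (c = -86*51 = -4386)
q(z) = sqrt(z + (208 + z)/(2*z)) (q(z) = sqrt(z + (208 + z)/((2*z))) = sqrt(z + (208 + z)*(1/(2*z))) = sqrt(z + (208 + z)/(2*z)))
(-1695 + c)*(q(47) - 49883) = (-1695 - 4386)*(sqrt(2 + 4*47 + 416/47)/2 - 49883) = -6081*(sqrt(2 + 188 + 416*(1/47))/2 - 49883) = -6081*(sqrt(2 + 188 + 416/47)/2 - 49883) = -6081*(sqrt(9346/47)/2 - 49883) = -6081*((sqrt(439262)/47)/2 - 49883) = -6081*(sqrt(439262)/94 - 49883) = -6081*(-49883 + sqrt(439262)/94) = 303338523 - 6081*sqrt(439262)/94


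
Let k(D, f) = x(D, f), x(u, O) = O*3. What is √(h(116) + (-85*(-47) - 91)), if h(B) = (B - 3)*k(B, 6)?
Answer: √5938 ≈ 77.058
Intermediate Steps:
x(u, O) = 3*O
k(D, f) = 3*f
h(B) = -54 + 18*B (h(B) = (B - 3)*(3*6) = (-3 + B)*18 = -54 + 18*B)
√(h(116) + (-85*(-47) - 91)) = √((-54 + 18*116) + (-85*(-47) - 91)) = √((-54 + 2088) + (3995 - 91)) = √(2034 + 3904) = √5938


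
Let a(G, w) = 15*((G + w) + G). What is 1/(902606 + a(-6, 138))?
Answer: 1/904496 ≈ 1.1056e-6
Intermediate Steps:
a(G, w) = 15*w + 30*G (a(G, w) = 15*(w + 2*G) = 15*w + 30*G)
1/(902606 + a(-6, 138)) = 1/(902606 + (15*138 + 30*(-6))) = 1/(902606 + (2070 - 180)) = 1/(902606 + 1890) = 1/904496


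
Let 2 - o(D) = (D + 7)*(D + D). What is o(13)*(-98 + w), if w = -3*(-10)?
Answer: 35224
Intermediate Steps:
w = 30
o(D) = 2 - 2*D*(7 + D) (o(D) = 2 - (D + 7)*(D + D) = 2 - (7 + D)*2*D = 2 - 2*D*(7 + D))
o(13)*(-98 + w) = (2 - 14*13 - 2*13²)*(-98 + 30) = (2 - 182 - 2*169)*(-68) = (2 - 182 - 338)*(-68) = -518*(-68) = 35224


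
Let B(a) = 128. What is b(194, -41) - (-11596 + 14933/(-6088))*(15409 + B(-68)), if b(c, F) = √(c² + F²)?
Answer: 1097089026597/6088 + √39317 ≈ 1.8021e+8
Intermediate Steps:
b(c, F) = √(F² + c²)
b(194, -41) - (-11596 + 14933/(-6088))*(15409 + B(-68)) = √((-41)² + 194²) - (-11596 + 14933/(-6088))*(15409 + 128) = √(1681 + 37636) - (-11596 + 14933*(-1/6088))*15537 = √39317 - (-11596 - 14933/6088)*15537 = √39317 - (-70611381)*15537/6088 = √39317 - 1*(-1097089026597/6088) = √39317 + 1097089026597/6088 = 1097089026597/6088 + √39317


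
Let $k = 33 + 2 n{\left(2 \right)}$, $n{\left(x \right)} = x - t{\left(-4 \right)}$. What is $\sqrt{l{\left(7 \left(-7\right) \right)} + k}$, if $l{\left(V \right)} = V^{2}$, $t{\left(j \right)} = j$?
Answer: $\sqrt{2446} \approx 49.457$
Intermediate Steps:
$n{\left(x \right)} = 4 + x$ ($n{\left(x \right)} = x - -4 = x + 4 = 4 + x$)
$k = 45$ ($k = 33 + 2 \left(4 + 2\right) = 33 + 2 \cdot 6 = 33 + 12 = 45$)
$\sqrt{l{\left(7 \left(-7\right) \right)} + k} = \sqrt{\left(7 \left(-7\right)\right)^{2} + 45} = \sqrt{\left(-49\right)^{2} + 45} = \sqrt{2401 + 45} = \sqrt{2446}$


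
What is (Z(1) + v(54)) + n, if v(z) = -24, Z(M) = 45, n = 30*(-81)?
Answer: -2409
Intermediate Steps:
n = -2430
(Z(1) + v(54)) + n = (45 - 24) - 2430 = 21 - 2430 = -2409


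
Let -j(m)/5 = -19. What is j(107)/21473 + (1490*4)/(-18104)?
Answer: -15782400/48593399 ≈ -0.32478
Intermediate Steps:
j(m) = 95 (j(m) = -5*(-19) = 95)
j(107)/21473 + (1490*4)/(-18104) = 95/21473 + (1490*4)/(-18104) = 95*(1/21473) + 5960*(-1/18104) = 95/21473 - 745/2263 = -15782400/48593399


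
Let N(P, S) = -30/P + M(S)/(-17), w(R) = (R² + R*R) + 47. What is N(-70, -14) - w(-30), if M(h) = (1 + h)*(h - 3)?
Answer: -13017/7 ≈ -1859.6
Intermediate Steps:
w(R) = 47 + 2*R² (w(R) = (R² + R²) + 47 = 2*R² + 47 = 47 + 2*R²)
M(h) = (1 + h)*(-3 + h)
N(P, S) = 3/17 - 30/P - S²/17 + 2*S/17 (N(P, S) = -30/P + (-3 + S² - 2*S)/(-17) = -30/P + (-3 + S² - 2*S)*(-1/17) = -30/P + (3/17 - S²/17 + 2*S/17) = 3/17 - 30/P - S²/17 + 2*S/17)
N(-70, -14) - w(-30) = (1/17)*(-510 - 70*(3 - 1*(-14)² + 2*(-14)))/(-70) - (47 + 2*(-30)²) = (1/17)*(-1/70)*(-510 - 70*(3 - 1*196 - 28)) - (47 + 2*900) = (1/17)*(-1/70)*(-510 - 70*(3 - 196 - 28)) - (47 + 1800) = (1/17)*(-1/70)*(-510 - 70*(-221)) - 1*1847 = (1/17)*(-1/70)*(-510 + 15470) - 1847 = (1/17)*(-1/70)*14960 - 1847 = -88/7 - 1847 = -13017/7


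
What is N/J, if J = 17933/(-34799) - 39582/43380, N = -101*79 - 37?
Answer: 672266569440/119741531 ≈ 5614.3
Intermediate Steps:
N = -8016 (N = -7979 - 37 = -8016)
J = -119741531/83865590 (J = 17933*(-1/34799) - 39582*1/43380 = -17933/34799 - 2199/2410 = -119741531/83865590 ≈ -1.4278)
N/J = -8016/(-119741531/83865590) = -8016*(-83865590/119741531) = 672266569440/119741531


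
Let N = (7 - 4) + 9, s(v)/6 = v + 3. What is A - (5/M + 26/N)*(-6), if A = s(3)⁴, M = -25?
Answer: 8398139/5 ≈ 1.6796e+6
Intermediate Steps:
s(v) = 18 + 6*v (s(v) = 6*(v + 3) = 6*(3 + v) = 18 + 6*v)
N = 12 (N = 3 + 9 = 12)
A = 1679616 (A = (18 + 6*3)⁴ = (18 + 18)⁴ = 36⁴ = 1679616)
A - (5/M + 26/N)*(-6) = 1679616 - (5/(-25) + 26/12)*(-6) = 1679616 - (5*(-1/25) + 26*(1/12))*(-6) = 1679616 - (-⅕ + 13/6)*(-6) = 1679616 - 1*59/30*(-6) = 1679616 - 59/30*(-6) = 1679616 + 59/5 = 8398139/5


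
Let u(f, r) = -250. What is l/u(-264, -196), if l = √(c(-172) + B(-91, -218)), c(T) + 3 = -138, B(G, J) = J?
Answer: -I*√359/250 ≈ -0.075789*I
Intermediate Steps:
c(T) = -141 (c(T) = -3 - 138 = -141)
l = I*√359 (l = √(-141 - 218) = √(-359) = I*√359 ≈ 18.947*I)
l/u(-264, -196) = (I*√359)/(-250) = (I*√359)*(-1/250) = -I*√359/250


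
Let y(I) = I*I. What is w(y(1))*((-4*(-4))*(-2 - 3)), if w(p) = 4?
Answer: -320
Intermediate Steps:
y(I) = I**2
w(y(1))*((-4*(-4))*(-2 - 3)) = 4*((-4*(-4))*(-2 - 3)) = 4*(16*(-5)) = 4*(-80) = -320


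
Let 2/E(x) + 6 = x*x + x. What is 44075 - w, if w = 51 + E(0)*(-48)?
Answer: 44008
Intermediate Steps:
E(x) = 2/(-6 + x + x**2) (E(x) = 2/(-6 + (x*x + x)) = 2/(-6 + (x**2 + x)) = 2/(-6 + (x + x**2)) = 2/(-6 + x + x**2))
w = 67 (w = 51 + (2/(-6 + 0 + 0**2))*(-48) = 51 + (2/(-6 + 0 + 0))*(-48) = 51 + (2/(-6))*(-48) = 51 + (2*(-1/6))*(-48) = 51 - 1/3*(-48) = 51 + 16 = 67)
44075 - w = 44075 - 1*67 = 44075 - 67 = 44008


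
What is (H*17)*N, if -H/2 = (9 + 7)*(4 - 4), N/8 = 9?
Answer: 0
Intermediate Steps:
N = 72 (N = 8*9 = 72)
H = 0 (H = -2*(9 + 7)*(4 - 4) = -32*0 = -2*0 = 0)
(H*17)*N = (0*17)*72 = 0*72 = 0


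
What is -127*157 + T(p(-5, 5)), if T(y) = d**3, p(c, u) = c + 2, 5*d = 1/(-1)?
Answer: -2492376/125 ≈ -19939.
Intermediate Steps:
d = -1/5 (d = (1/5)/(-1) = (1/5)*(-1) = -1/5 ≈ -0.20000)
p(c, u) = 2 + c
T(y) = -1/125 (T(y) = (-1/5)**3 = -1/125)
-127*157 + T(p(-5, 5)) = -127*157 - 1/125 = -19939 - 1/125 = -2492376/125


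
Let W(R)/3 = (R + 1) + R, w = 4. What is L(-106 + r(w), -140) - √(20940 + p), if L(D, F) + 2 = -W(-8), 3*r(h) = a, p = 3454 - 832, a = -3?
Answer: 43 - 3*√2618 ≈ -110.50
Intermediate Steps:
p = 2622
W(R) = 3 + 6*R (W(R) = 3*((R + 1) + R) = 3*((1 + R) + R) = 3*(1 + 2*R) = 3 + 6*R)
r(h) = -1 (r(h) = (⅓)*(-3) = -1)
L(D, F) = 43 (L(D, F) = -2 - (3 + 6*(-8)) = -2 - (3 - 48) = -2 - 1*(-45) = -2 + 45 = 43)
L(-106 + r(w), -140) - √(20940 + p) = 43 - √(20940 + 2622) = 43 - √23562 = 43 - 3*√2618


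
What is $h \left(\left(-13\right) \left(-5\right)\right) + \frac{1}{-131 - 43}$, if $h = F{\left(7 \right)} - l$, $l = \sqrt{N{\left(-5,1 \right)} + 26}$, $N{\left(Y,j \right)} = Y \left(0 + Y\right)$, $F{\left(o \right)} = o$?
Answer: $\frac{79169}{174} - 65 \sqrt{51} \approx -9.1986$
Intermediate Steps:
$N{\left(Y,j \right)} = Y^{2}$ ($N{\left(Y,j \right)} = Y Y = Y^{2}$)
$l = \sqrt{51}$ ($l = \sqrt{\left(-5\right)^{2} + 26} = \sqrt{25 + 26} = \sqrt{51} \approx 7.1414$)
$h = 7 - \sqrt{51} \approx -0.14143$
$h \left(\left(-13\right) \left(-5\right)\right) + \frac{1}{-131 - 43} = \left(7 - \sqrt{51}\right) \left(\left(-13\right) \left(-5\right)\right) + \frac{1}{-131 - 43} = \left(7 - \sqrt{51}\right) 65 + \frac{1}{-174} = \left(455 - 65 \sqrt{51}\right) - \frac{1}{174} = \frac{79169}{174} - 65 \sqrt{51}$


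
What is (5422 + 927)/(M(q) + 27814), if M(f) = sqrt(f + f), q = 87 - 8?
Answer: 88295543/386809219 - 6349*sqrt(158)/773618438 ≈ 0.22816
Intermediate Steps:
q = 79
M(f) = sqrt(2)*sqrt(f) (M(f) = sqrt(2*f) = sqrt(2)*sqrt(f))
(5422 + 927)/(M(q) + 27814) = (5422 + 927)/(sqrt(2)*sqrt(79) + 27814) = 6349/(sqrt(158) + 27814) = 6349/(27814 + sqrt(158))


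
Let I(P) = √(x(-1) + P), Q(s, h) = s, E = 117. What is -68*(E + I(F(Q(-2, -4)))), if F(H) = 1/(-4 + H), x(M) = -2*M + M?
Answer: -7956 - 34*√30/3 ≈ -8018.1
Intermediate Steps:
x(M) = -M
I(P) = √(1 + P) (I(P) = √(-1*(-1) + P) = √(1 + P))
-68*(E + I(F(Q(-2, -4)))) = -68*(117 + √(1 + 1/(-4 - 2))) = -68*(117 + √(1 + 1/(-6))) = -68*(117 + √(1 - ⅙)) = -68*(117 + √(⅚)) = -68*(117 + √30/6) = -7956 - 34*√30/3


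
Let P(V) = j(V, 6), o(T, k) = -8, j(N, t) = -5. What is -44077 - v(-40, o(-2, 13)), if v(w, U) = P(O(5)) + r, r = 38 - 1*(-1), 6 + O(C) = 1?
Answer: -44111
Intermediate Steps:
O(C) = -5 (O(C) = -6 + 1 = -5)
P(V) = -5
r = 39 (r = 38 + 1 = 39)
v(w, U) = 34 (v(w, U) = -5 + 39 = 34)
-44077 - v(-40, o(-2, 13)) = -44077 - 1*34 = -44077 - 34 = -44111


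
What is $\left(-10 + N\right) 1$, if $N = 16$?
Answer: $6$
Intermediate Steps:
$\left(-10 + N\right) 1 = \left(-10 + 16\right) 1 = 6 \cdot 1 = 6$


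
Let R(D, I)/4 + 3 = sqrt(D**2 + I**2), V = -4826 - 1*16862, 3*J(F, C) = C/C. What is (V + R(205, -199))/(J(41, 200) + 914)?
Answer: -65100/2743 + 12*sqrt(81626)/2743 ≈ -22.483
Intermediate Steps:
J(F, C) = 1/3 (J(F, C) = (C/C)/3 = (1/3)*1 = 1/3)
V = -21688 (V = -4826 - 16862 = -21688)
R(D, I) = -12 + 4*sqrt(D**2 + I**2)
(V + R(205, -199))/(J(41, 200) + 914) = (-21688 + (-12 + 4*sqrt(205**2 + (-199)**2)))/(1/3 + 914) = (-21688 + (-12 + 4*sqrt(42025 + 39601)))/(2743/3) = (-21688 + (-12 + 4*sqrt(81626)))*(3/2743) = (-21700 + 4*sqrt(81626))*(3/2743) = -65100/2743 + 12*sqrt(81626)/2743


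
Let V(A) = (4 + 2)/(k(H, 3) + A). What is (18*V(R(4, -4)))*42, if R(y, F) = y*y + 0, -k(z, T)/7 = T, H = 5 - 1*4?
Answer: -4536/5 ≈ -907.20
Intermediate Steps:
H = 1 (H = 5 - 4 = 1)
k(z, T) = -7*T
R(y, F) = y**2 (R(y, F) = y**2 + 0 = y**2)
V(A) = 6/(-21 + A) (V(A) = (4 + 2)/(-7*3 + A) = 6/(-21 + A))
(18*V(R(4, -4)))*42 = (18*(6/(-21 + 4**2)))*42 = (18*(6/(-21 + 16)))*42 = (18*(6/(-5)))*42 = (18*(6*(-1/5)))*42 = (18*(-6/5))*42 = -108/5*42 = -4536/5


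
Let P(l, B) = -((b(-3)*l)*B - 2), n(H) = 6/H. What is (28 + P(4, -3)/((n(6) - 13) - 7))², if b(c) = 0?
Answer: 280900/361 ≈ 778.12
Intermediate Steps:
P(l, B) = 2 (P(l, B) = -((0*l)*B - 2) = -(0*B - 2) = -(0 - 2) = -1*(-2) = 2)
(28 + P(4, -3)/((n(6) - 13) - 7))² = (28 + 2/((6/6 - 13) - 7))² = (28 + 2/((6*(⅙) - 13) - 7))² = (28 + 2/((1 - 13) - 7))² = (28 + 2/(-12 - 7))² = (28 + 2/(-19))² = (28 + 2*(-1/19))² = (28 - 2/19)² = (530/19)² = 280900/361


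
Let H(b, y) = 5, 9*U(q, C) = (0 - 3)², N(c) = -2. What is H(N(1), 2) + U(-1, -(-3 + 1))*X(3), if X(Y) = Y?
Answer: 8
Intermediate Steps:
U(q, C) = 1 (U(q, C) = (0 - 3)²/9 = (⅑)*(-3)² = (⅑)*9 = 1)
H(N(1), 2) + U(-1, -(-3 + 1))*X(3) = 5 + 1*3 = 5 + 3 = 8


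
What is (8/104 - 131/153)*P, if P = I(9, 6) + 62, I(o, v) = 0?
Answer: -96100/1989 ≈ -48.316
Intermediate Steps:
P = 62 (P = 0 + 62 = 62)
(8/104 - 131/153)*P = (8/104 - 131/153)*62 = (8*(1/104) - 131*1/153)*62 = (1/13 - 131/153)*62 = -1550/1989*62 = -96100/1989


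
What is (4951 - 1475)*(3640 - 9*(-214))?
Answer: 19347416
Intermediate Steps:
(4951 - 1475)*(3640 - 9*(-214)) = 3476*(3640 + 1926) = 3476*5566 = 19347416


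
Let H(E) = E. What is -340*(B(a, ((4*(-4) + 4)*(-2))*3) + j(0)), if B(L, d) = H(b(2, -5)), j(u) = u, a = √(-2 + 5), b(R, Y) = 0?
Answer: 0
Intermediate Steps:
a = √3 ≈ 1.7320
B(L, d) = 0
-340*(B(a, ((4*(-4) + 4)*(-2))*3) + j(0)) = -340*(0 + 0) = -340*0 = 0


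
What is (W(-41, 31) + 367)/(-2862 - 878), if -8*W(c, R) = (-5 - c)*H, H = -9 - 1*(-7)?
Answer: -94/935 ≈ -0.10053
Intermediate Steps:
H = -2 (H = -9 + 7 = -2)
W(c, R) = -5/4 - c/4 (W(c, R) = -(-5 - c)*(-2)/8 = -(10 + 2*c)/8 = -5/4 - c/4)
(W(-41, 31) + 367)/(-2862 - 878) = ((-5/4 - 1/4*(-41)) + 367)/(-2862 - 878) = ((-5/4 + 41/4) + 367)/(-3740) = (9 + 367)*(-1/3740) = 376*(-1/3740) = -94/935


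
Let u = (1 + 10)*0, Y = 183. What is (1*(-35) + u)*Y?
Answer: -6405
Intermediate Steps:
u = 0 (u = 11*0 = 0)
(1*(-35) + u)*Y = (1*(-35) + 0)*183 = (-35 + 0)*183 = -35*183 = -6405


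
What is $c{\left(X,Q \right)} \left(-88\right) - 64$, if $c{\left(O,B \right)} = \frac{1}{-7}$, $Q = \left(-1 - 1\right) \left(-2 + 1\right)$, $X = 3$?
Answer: $- \frac{360}{7} \approx -51.429$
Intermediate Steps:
$Q = 2$ ($Q = \left(-2\right) \left(-1\right) = 2$)
$c{\left(O,B \right)} = - \frac{1}{7}$
$c{\left(X,Q \right)} \left(-88\right) - 64 = \left(- \frac{1}{7}\right) \left(-88\right) - 64 = \frac{88}{7} - 64 = - \frac{360}{7}$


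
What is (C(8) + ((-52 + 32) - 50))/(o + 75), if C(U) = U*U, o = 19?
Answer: -3/47 ≈ -0.063830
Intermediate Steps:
C(U) = U**2
(C(8) + ((-52 + 32) - 50))/(o + 75) = (8**2 + ((-52 + 32) - 50))/(19 + 75) = (64 + (-20 - 50))/94 = (64 - 70)/94 = (1/94)*(-6) = -3/47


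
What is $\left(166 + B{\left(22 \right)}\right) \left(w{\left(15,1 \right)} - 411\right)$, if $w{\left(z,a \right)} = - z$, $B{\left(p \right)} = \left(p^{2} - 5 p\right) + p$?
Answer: $-239412$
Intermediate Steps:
$B{\left(p \right)} = p^{2} - 4 p$
$\left(166 + B{\left(22 \right)}\right) \left(w{\left(15,1 \right)} - 411\right) = \left(166 + 22 \left(-4 + 22\right)\right) \left(\left(-1\right) 15 - 411\right) = \left(166 + 22 \cdot 18\right) \left(-15 - 411\right) = \left(166 + 396\right) \left(-426\right) = 562 \left(-426\right) = -239412$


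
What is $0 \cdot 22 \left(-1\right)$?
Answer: $0$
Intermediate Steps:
$0 \cdot 22 \left(-1\right) = 0 \left(-1\right) = 0$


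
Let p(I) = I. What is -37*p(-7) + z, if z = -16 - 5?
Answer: 238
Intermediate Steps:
z = -21
-37*p(-7) + z = -37*(-7) - 21 = 259 - 21 = 238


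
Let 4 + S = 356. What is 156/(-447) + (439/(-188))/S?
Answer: -3506563/9860224 ≈ -0.35563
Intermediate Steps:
S = 352 (S = -4 + 356 = 352)
156/(-447) + (439/(-188))/S = 156/(-447) + (439/(-188))/352 = 156*(-1/447) + (439*(-1/188))*(1/352) = -52/149 - 439/188*1/352 = -52/149 - 439/66176 = -3506563/9860224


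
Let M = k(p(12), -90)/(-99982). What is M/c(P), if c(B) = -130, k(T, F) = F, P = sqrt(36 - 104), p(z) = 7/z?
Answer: -9/1299766 ≈ -6.9243e-6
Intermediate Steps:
P = 2*I*sqrt(17) (P = sqrt(-68) = 2*I*sqrt(17) ≈ 8.2462*I)
M = 45/49991 (M = -90/(-99982) = -90*(-1/99982) = 45/49991 ≈ 0.00090016)
M/c(P) = (45/49991)/(-130) = (45/49991)*(-1/130) = -9/1299766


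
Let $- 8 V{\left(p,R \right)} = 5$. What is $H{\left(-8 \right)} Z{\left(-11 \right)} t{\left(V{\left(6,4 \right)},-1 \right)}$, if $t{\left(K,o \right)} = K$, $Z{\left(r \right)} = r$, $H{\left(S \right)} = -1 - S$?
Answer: $\frac{385}{8} \approx 48.125$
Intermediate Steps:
$V{\left(p,R \right)} = - \frac{5}{8}$ ($V{\left(p,R \right)} = \left(- \frac{1}{8}\right) 5 = - \frac{5}{8}$)
$H{\left(-8 \right)} Z{\left(-11 \right)} t{\left(V{\left(6,4 \right)},-1 \right)} = \left(-1 - -8\right) \left(-11\right) \left(- \frac{5}{8}\right) = \left(-1 + 8\right) \left(-11\right) \left(- \frac{5}{8}\right) = 7 \left(-11\right) \left(- \frac{5}{8}\right) = \left(-77\right) \left(- \frac{5}{8}\right) = \frac{385}{8}$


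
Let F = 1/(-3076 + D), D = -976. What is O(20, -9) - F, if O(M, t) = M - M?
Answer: 1/4052 ≈ 0.00024679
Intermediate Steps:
O(M, t) = 0
F = -1/4052 (F = 1/(-3076 - 976) = 1/(-4052) = -1/4052 ≈ -0.00024679)
O(20, -9) - F = 0 - 1*(-1/4052) = 0 + 1/4052 = 1/4052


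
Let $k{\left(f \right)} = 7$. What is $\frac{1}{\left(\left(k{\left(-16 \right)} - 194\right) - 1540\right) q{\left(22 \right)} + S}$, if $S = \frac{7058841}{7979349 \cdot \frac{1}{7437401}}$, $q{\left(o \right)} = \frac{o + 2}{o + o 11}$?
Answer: $\frac{2659783}{17499392784816} \approx 1.5199 \cdot 10^{-7}$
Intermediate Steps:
$q{\left(o \right)} = \frac{2 + o}{12 o}$ ($q{\left(o \right)} = \frac{2 + o}{o + 11 o} = \frac{2 + o}{12 o}$)
$S = \frac{17499810370747}{2659783}$ ($S = \frac{7058841}{7979349 \cdot \frac{1}{7437401}} = \frac{7058841}{\frac{7979349}{7437401}} = 7058841 \cdot \frac{7437401}{7979349} = \frac{17499810370747}{2659783} \approx 6.5794 \cdot 10^{6}$)
$\frac{1}{\left(\left(k{\left(-16 \right)} - 194\right) - 1540\right) q{\left(22 \right)} + S} = \frac{1}{\left(\left(7 - 194\right) - 1540\right) \frac{2 + 22}{12 \cdot 22} + \frac{17499810370747}{2659783}} = \frac{1}{\left(\left(7 - 194\right) - 1540\right) \frac{1}{12} \cdot \frac{1}{22} \cdot 24 + \frac{17499810370747}{2659783}} = \frac{1}{\left(-187 - 1540\right) \frac{1}{11} + \frac{17499810370747}{2659783}} = \frac{1}{\left(-1727\right) \frac{1}{11} + \frac{17499810370747}{2659783}} = \frac{1}{-157 + \frac{17499810370747}{2659783}} = \frac{1}{\frac{17499392784816}{2659783}} = \frac{2659783}{17499392784816}$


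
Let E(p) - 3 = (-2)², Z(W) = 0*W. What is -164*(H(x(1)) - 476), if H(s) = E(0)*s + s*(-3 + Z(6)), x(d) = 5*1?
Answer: 74784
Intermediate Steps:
Z(W) = 0
x(d) = 5
E(p) = 7 (E(p) = 3 + (-2)² = 3 + 4 = 7)
H(s) = 4*s (H(s) = 7*s + s*(-3 + 0) = 7*s + s*(-3) = 7*s - 3*s = 4*s)
-164*(H(x(1)) - 476) = -164*(4*5 - 476) = -164*(20 - 476) = -164*(-456) = 74784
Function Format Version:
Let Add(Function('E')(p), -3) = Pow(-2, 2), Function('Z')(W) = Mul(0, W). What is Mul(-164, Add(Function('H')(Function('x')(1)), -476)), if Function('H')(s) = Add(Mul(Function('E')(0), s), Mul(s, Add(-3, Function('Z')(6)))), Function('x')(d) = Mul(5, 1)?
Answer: 74784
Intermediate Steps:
Function('Z')(W) = 0
Function('x')(d) = 5
Function('E')(p) = 7 (Function('E')(p) = Add(3, Pow(-2, 2)) = Add(3, 4) = 7)
Function('H')(s) = Mul(4, s) (Function('H')(s) = Add(Mul(7, s), Mul(s, Add(-3, 0))) = Add(Mul(7, s), Mul(s, -3)) = Add(Mul(7, s), Mul(-3, s)) = Mul(4, s))
Mul(-164, Add(Function('H')(Function('x')(1)), -476)) = Mul(-164, Add(Mul(4, 5), -476)) = Mul(-164, Add(20, -476)) = Mul(-164, -456) = 74784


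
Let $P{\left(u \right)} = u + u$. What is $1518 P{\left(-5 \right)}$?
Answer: $-15180$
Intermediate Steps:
$P{\left(u \right)} = 2 u$
$1518 P{\left(-5 \right)} = 1518 \cdot 2 \left(-5\right) = 1518 \left(-10\right) = -15180$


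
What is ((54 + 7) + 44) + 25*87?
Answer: 2280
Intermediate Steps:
((54 + 7) + 44) + 25*87 = (61 + 44) + 2175 = 105 + 2175 = 2280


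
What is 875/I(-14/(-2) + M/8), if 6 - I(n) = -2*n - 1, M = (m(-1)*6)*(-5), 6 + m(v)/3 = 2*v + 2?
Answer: 875/156 ≈ 5.6090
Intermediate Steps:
m(v) = -12 + 6*v (m(v) = -18 + 3*(2*v + 2) = -18 + 3*(2 + 2*v) = -18 + (6 + 6*v) = -12 + 6*v)
M = 540 (M = ((-12 + 6*(-1))*6)*(-5) = ((-12 - 6)*6)*(-5) = -18*6*(-5) = -108*(-5) = 540)
I(n) = 7 + 2*n (I(n) = 6 - (-2*n - 1) = 6 - (-1 - 2*n) = 6 + (1 + 2*n) = 7 + 2*n)
875/I(-14/(-2) + M/8) = 875/(7 + 2*(-14/(-2) + 540/8)) = 875/(7 + 2*(-14*(-½) + 540*(⅛))) = 875/(7 + 2*(7 + 135/2)) = 875/(7 + 2*(149/2)) = 875/(7 + 149) = 875/156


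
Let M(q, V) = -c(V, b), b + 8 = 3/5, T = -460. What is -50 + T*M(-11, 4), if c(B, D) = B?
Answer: 1790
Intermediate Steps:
b = -37/5 (b = -8 + 3/5 = -8 + 3*(⅕) = -8 + ⅗ = -37/5 ≈ -7.4000)
M(q, V) = -V
-50 + T*M(-11, 4) = -50 - (-460)*4 = -50 - 460*(-4) = -50 + 1840 = 1790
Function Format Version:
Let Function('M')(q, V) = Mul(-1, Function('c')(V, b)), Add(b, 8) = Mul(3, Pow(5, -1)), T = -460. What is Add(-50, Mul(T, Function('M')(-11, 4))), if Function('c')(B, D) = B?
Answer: 1790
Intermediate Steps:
b = Rational(-37, 5) (b = Add(-8, Mul(3, Pow(5, -1))) = Add(-8, Mul(3, Rational(1, 5))) = Add(-8, Rational(3, 5)) = Rational(-37, 5) ≈ -7.4000)
Function('M')(q, V) = Mul(-1, V)
Add(-50, Mul(T, Function('M')(-11, 4))) = Add(-50, Mul(-460, Mul(-1, 4))) = Add(-50, Mul(-460, -4)) = Add(-50, 1840) = 1790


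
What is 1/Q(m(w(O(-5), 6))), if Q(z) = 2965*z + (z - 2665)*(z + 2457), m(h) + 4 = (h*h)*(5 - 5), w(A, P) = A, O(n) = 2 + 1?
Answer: -1/6558917 ≈ -1.5246e-7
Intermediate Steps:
O(n) = 3
m(h) = -4 (m(h) = -4 + (h*h)*(5 - 5) = -4 + h**2*0 = -4 + 0 = -4)
Q(z) = 2965*z + (-2665 + z)*(2457 + z)
1/Q(m(w(O(-5), 6))) = 1/(-6547905 + (-4)**2 + 2757*(-4)) = 1/(-6547905 + 16 - 11028) = 1/(-6558917) = -1/6558917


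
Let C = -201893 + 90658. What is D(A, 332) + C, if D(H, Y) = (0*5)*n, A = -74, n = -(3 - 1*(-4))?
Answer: -111235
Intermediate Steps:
n = -7 (n = -(3 + 4) = -1*7 = -7)
D(H, Y) = 0 (D(H, Y) = (0*5)*(-7) = 0*(-7) = 0)
C = -111235
D(A, 332) + C = 0 - 111235 = -111235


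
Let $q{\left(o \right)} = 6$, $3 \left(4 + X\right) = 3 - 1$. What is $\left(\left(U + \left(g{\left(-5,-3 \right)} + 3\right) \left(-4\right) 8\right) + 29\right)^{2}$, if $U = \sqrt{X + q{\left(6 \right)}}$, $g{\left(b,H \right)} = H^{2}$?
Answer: $\frac{378083}{3} - \frac{1420 \sqrt{6}}{3} \approx 1.2487 \cdot 10^{5}$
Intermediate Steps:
$X = - \frac{10}{3}$ ($X = -4 + \frac{3 - 1}{3} = -4 + \frac{1}{3} \cdot 2 = -4 + \frac{2}{3} = - \frac{10}{3} \approx -3.3333$)
$U = \frac{2 \sqrt{6}}{3}$ ($U = \sqrt{- \frac{10}{3} + 6} = \sqrt{\frac{8}{3}} = \frac{2 \sqrt{6}}{3} \approx 1.633$)
$\left(\left(U + \left(g{\left(-5,-3 \right)} + 3\right) \left(-4\right) 8\right) + 29\right)^{2} = \left(\left(\frac{2 \sqrt{6}}{3} + \left(\left(-3\right)^{2} + 3\right) \left(-4\right) 8\right) + 29\right)^{2} = \left(\left(\frac{2 \sqrt{6}}{3} + \left(9 + 3\right) \left(-4\right) 8\right) + 29\right)^{2} = \left(\left(\frac{2 \sqrt{6}}{3} + 12 \left(-4\right) 8\right) + 29\right)^{2} = \left(\left(\frac{2 \sqrt{6}}{3} - 384\right) + 29\right)^{2} = \left(\left(-384 + \frac{2 \sqrt{6}}{3}\right) + 29\right)^{2} = \left(-355 + \frac{2 \sqrt{6}}{3}\right)^{2}$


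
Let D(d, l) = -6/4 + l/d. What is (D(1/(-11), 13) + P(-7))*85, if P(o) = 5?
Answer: -23715/2 ≈ -11858.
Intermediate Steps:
D(d, l) = -3/2 + l/d (D(d, l) = -6*¼ + l/d = -3/2 + l/d)
(D(1/(-11), 13) + P(-7))*85 = ((-3/2 + 13/(1/(-11))) + 5)*85 = ((-3/2 + 13/(-1/11)) + 5)*85 = ((-3/2 + 13*(-11)) + 5)*85 = ((-3/2 - 143) + 5)*85 = (-289/2 + 5)*85 = -279/2*85 = -23715/2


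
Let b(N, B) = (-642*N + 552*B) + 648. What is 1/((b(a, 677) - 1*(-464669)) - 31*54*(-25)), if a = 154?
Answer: 1/782003 ≈ 1.2788e-6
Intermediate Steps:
b(N, B) = 648 - 642*N + 552*B
1/((b(a, 677) - 1*(-464669)) - 31*54*(-25)) = 1/(((648 - 642*154 + 552*677) - 1*(-464669)) - 31*54*(-25)) = 1/(((648 - 98868 + 373704) + 464669) - 1674*(-25)) = 1/((275484 + 464669) + 41850) = 1/(740153 + 41850) = 1/782003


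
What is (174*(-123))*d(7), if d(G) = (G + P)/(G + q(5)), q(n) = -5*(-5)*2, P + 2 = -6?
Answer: 7134/19 ≈ 375.47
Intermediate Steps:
P = -8 (P = -2 - 6 = -8)
q(n) = 50 (q(n) = 25*2 = 50)
d(G) = (-8 + G)/(50 + G) (d(G) = (G - 8)/(G + 50) = (-8 + G)/(50 + G))
(174*(-123))*d(7) = (174*(-123))*((-8 + 7)/(50 + 7)) = -21402*(-1)/57 = -7134*(-1)/19 = -21402*(-1/57) = 7134/19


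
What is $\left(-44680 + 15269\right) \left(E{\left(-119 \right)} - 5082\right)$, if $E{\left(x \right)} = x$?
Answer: $152966611$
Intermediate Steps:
$\left(-44680 + 15269\right) \left(E{\left(-119 \right)} - 5082\right) = \left(-44680 + 15269\right) \left(-119 - 5082\right) = - 29411 \left(-119 - 5082\right) = \left(-29411\right) \left(-5201\right) = 152966611$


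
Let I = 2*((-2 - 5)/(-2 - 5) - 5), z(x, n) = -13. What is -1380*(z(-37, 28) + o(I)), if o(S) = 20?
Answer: -9660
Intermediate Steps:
I = -8 (I = 2*(-7/(-7) - 5) = 2*(-7*(-⅐) - 5) = 2*(1 - 5) = 2*(-4) = -8)
-1380*(z(-37, 28) + o(I)) = -1380*(-13 + 20) = -1380*7 = -9660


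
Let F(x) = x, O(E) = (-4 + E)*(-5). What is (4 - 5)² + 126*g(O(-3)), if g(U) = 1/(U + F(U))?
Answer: 14/5 ≈ 2.8000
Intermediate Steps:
O(E) = 20 - 5*E
g(U) = 1/(2*U) (g(U) = 1/(U + U) = 1/(2*U))
(4 - 5)² + 126*g(O(-3)) = (4 - 5)² + 126*(1/(2*(20 - 5*(-3)))) = (-1)² + 126*(1/(2*(20 + 15))) = 1 + 126*((½)/35) = 1 + 126*((½)*(1/35)) = 1 + 126*(1/70) = 1 + 9/5 = 14/5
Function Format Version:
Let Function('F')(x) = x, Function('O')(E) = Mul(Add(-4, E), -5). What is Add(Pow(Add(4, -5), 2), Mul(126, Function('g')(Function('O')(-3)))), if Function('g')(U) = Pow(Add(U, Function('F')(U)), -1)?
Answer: Rational(14, 5) ≈ 2.8000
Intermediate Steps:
Function('O')(E) = Add(20, Mul(-5, E))
Function('g')(U) = Mul(Rational(1, 2), Pow(U, -1)) (Function('g')(U) = Pow(Add(U, U), -1) = Pow(Mul(2, U), -1) = Mul(Rational(1, 2), Pow(U, -1)))
Add(Pow(Add(4, -5), 2), Mul(126, Function('g')(Function('O')(-3)))) = Add(Pow(Add(4, -5), 2), Mul(126, Mul(Rational(1, 2), Pow(Add(20, Mul(-5, -3)), -1)))) = Add(Pow(-1, 2), Mul(126, Mul(Rational(1, 2), Pow(Add(20, 15), -1)))) = Add(1, Mul(126, Mul(Rational(1, 2), Pow(35, -1)))) = Add(1, Mul(126, Mul(Rational(1, 2), Rational(1, 35)))) = Add(1, Mul(126, Rational(1, 70))) = Add(1, Rational(9, 5)) = Rational(14, 5)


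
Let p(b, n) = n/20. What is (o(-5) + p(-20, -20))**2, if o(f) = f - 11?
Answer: 289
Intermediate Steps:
o(f) = -11 + f
p(b, n) = n/20 (p(b, n) = n*(1/20) = n/20)
(o(-5) + p(-20, -20))**2 = ((-11 - 5) + (1/20)*(-20))**2 = (-16 - 1)**2 = (-17)**2 = 289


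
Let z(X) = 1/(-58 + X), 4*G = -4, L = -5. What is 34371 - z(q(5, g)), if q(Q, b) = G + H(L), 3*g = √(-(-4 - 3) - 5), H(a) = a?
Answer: 2199745/64 ≈ 34371.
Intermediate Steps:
G = -1 (G = (¼)*(-4) = -1)
g = √2/3 (g = √(-(-4 - 3) - 5)/3 = √(-1*(-7) - 5)/3 = √(7 - 5)/3 = √2/3 ≈ 0.47140)
q(Q, b) = -6 (q(Q, b) = -1 - 5 = -6)
34371 - z(q(5, g)) = 34371 - 1/(-58 - 6) = 34371 - 1/(-64) = 34371 - 1*(-1/64) = 34371 + 1/64 = 2199745/64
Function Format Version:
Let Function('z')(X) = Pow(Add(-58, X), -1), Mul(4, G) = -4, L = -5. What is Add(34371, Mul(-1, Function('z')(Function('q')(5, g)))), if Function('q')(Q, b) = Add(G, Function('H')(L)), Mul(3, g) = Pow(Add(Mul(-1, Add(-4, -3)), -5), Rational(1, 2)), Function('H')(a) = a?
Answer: Rational(2199745, 64) ≈ 34371.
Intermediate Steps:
G = -1 (G = Mul(Rational(1, 4), -4) = -1)
g = Mul(Rational(1, 3), Pow(2, Rational(1, 2))) (g = Mul(Rational(1, 3), Pow(Add(Mul(-1, Add(-4, -3)), -5), Rational(1, 2))) = Mul(Rational(1, 3), Pow(Add(Mul(-1, -7), -5), Rational(1, 2))) = Mul(Rational(1, 3), Pow(Add(7, -5), Rational(1, 2))) = Mul(Rational(1, 3), Pow(2, Rational(1, 2))) ≈ 0.47140)
Function('q')(Q, b) = -6 (Function('q')(Q, b) = Add(-1, -5) = -6)
Add(34371, Mul(-1, Function('z')(Function('q')(5, g)))) = Add(34371, Mul(-1, Pow(Add(-58, -6), -1))) = Add(34371, Mul(-1, Pow(-64, -1))) = Add(34371, Mul(-1, Rational(-1, 64))) = Add(34371, Rational(1, 64)) = Rational(2199745, 64)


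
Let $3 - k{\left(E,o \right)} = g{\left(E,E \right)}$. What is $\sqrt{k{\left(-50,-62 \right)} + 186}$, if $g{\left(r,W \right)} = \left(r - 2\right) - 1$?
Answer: $11 \sqrt{2} \approx 15.556$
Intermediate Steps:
$g{\left(r,W \right)} = -3 + r$ ($g{\left(r,W \right)} = \left(-2 + r\right) - 1 = -3 + r$)
$k{\left(E,o \right)} = 6 - E$ ($k{\left(E,o \right)} = 3 - \left(-3 + E\right) = 6 - E$)
$\sqrt{k{\left(-50,-62 \right)} + 186} = \sqrt{\left(6 - -50\right) + 186} = \sqrt{\left(6 + 50\right) + 186} = \sqrt{56 + 186} = \sqrt{242} = 11 \sqrt{2}$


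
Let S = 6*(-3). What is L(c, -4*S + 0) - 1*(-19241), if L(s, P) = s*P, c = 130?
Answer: 28601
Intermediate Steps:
S = -18
L(s, P) = P*s
L(c, -4*S + 0) - 1*(-19241) = (-4*(-18) + 0)*130 - 1*(-19241) = (72 + 0)*130 + 19241 = 72*130 + 19241 = 9360 + 19241 = 28601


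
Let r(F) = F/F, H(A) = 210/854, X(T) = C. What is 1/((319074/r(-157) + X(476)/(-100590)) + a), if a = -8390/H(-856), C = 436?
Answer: 16765/4777264914 ≈ 3.5093e-6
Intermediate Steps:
X(T) = 436
H(A) = 15/61 (H(A) = 210*(1/854) = 15/61)
r(F) = 1
a = -102358/3 (a = -8390/15/61 = -8390*61/15 = -102358/3 ≈ -34119.)
1/((319074/r(-157) + X(476)/(-100590)) + a) = 1/((319074/1 + 436/(-100590)) - 102358/3) = 1/((319074*1 + 436*(-1/100590)) - 102358/3) = 1/((319074 - 218/50295) - 102358/3) = 1/(16047826612/50295 - 102358/3) = 1/(4777264914/16765) = 16765/4777264914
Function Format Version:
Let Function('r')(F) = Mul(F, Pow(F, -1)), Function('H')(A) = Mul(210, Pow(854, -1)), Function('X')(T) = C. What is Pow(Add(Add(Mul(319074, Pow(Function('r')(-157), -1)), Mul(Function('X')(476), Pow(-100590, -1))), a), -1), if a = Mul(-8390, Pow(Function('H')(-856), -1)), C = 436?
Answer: Rational(16765, 4777264914) ≈ 3.5093e-6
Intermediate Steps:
Function('X')(T) = 436
Function('H')(A) = Rational(15, 61) (Function('H')(A) = Mul(210, Rational(1, 854)) = Rational(15, 61))
Function('r')(F) = 1
a = Rational(-102358, 3) (a = Mul(-8390, Pow(Rational(15, 61), -1)) = Mul(-8390, Rational(61, 15)) = Rational(-102358, 3) ≈ -34119.)
Pow(Add(Add(Mul(319074, Pow(Function('r')(-157), -1)), Mul(Function('X')(476), Pow(-100590, -1))), a), -1) = Pow(Add(Add(Mul(319074, Pow(1, -1)), Mul(436, Pow(-100590, -1))), Rational(-102358, 3)), -1) = Pow(Add(Add(Mul(319074, 1), Mul(436, Rational(-1, 100590))), Rational(-102358, 3)), -1) = Pow(Add(Add(319074, Rational(-218, 50295)), Rational(-102358, 3)), -1) = Pow(Add(Rational(16047826612, 50295), Rational(-102358, 3)), -1) = Pow(Rational(4777264914, 16765), -1) = Rational(16765, 4777264914)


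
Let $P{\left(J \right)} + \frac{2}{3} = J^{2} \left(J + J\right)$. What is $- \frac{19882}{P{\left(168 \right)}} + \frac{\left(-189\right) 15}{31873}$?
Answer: $- \frac{41278125804}{453390078335} \approx -0.091043$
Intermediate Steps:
$P{\left(J \right)} = - \frac{2}{3} + 2 J^{3}$ ($P{\left(J \right)} = - \frac{2}{3} + J^{2} \left(J + J\right) = - \frac{2}{3} + J^{2} \cdot 2 J = - \frac{2}{3} + 2 J^{3}$)
$- \frac{19882}{P{\left(168 \right)}} + \frac{\left(-189\right) 15}{31873} = - \frac{19882}{- \frac{2}{3} + 2 \cdot 168^{3}} + \frac{\left(-189\right) 15}{31873} = - \frac{19882}{- \frac{2}{3} + 2 \cdot 4741632} - \frac{2835}{31873} = - \frac{19882}{- \frac{2}{3} + 9483264} - \frac{2835}{31873} = - \frac{19882}{\frac{28449790}{3}} - \frac{2835}{31873} = \left(-19882\right) \frac{3}{28449790} - \frac{2835}{31873} = - \frac{29823}{14224895} - \frac{2835}{31873} = - \frac{41278125804}{453390078335}$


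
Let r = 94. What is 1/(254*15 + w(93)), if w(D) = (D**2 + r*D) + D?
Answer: 1/21294 ≈ 4.6962e-5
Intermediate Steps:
w(D) = D**2 + 95*D (w(D) = (D**2 + 94*D) + D = D**2 + 95*D)
1/(254*15 + w(93)) = 1/(254*15 + 93*(95 + 93)) = 1/(3810 + 93*188) = 1/(3810 + 17484) = 1/21294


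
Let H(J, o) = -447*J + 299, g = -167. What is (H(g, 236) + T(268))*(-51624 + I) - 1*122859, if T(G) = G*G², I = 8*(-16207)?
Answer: -3503014961259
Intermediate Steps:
H(J, o) = 299 - 447*J
I = -129656
T(G) = G³
(H(g, 236) + T(268))*(-51624 + I) - 1*122859 = ((299 - 447*(-167)) + 268³)*(-51624 - 129656) - 1*122859 = ((299 + 74649) + 19248832)*(-181280) - 122859 = (74948 + 19248832)*(-181280) - 122859 = 19323780*(-181280) - 122859 = -3503014838400 - 122859 = -3503014961259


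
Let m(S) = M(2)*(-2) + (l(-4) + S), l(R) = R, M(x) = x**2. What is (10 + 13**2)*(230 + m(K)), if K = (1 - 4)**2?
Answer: 40633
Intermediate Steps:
K = 9 (K = (-3)**2 = 9)
m(S) = -12 + S (m(S) = 2**2*(-2) + (-4 + S) = 4*(-2) + (-4 + S) = -8 + (-4 + S) = -12 + S)
(10 + 13**2)*(230 + m(K)) = (10 + 13**2)*(230 + (-12 + 9)) = (10 + 169)*(230 - 3) = 179*227 = 40633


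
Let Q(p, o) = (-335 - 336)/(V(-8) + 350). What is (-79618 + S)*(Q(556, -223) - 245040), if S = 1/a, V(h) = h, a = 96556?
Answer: 214751320198362019/11007384 ≈ 1.9510e+10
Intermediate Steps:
Q(p, o) = -671/342 (Q(p, o) = (-335 - 336)/(-8 + 350) = -671/342)
S = 1/96556 ≈ 1.0357e-5
(-79618 + S)*(Q(556, -223) - 245040) = (-79618 + 1/96556)*(-671/342 - 245040) = -7687595607/96556*(-83804351/342) = 214751320198362019/11007384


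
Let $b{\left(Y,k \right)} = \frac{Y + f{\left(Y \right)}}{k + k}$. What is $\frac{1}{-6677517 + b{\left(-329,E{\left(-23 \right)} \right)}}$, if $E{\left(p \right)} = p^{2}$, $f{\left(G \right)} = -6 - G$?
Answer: $- \frac{529}{3532406496} \approx -1.4976 \cdot 10^{-7}$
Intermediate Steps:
$b{\left(Y,k \right)} = - \frac{3}{k}$ ($b{\left(Y,k \right)} = \frac{Y - \left(6 + Y\right)}{k + k} = - \frac{6}{2 k} = - 6 \frac{1}{2 k} = - \frac{3}{k}$)
$\frac{1}{-6677517 + b{\left(-329,E{\left(-23 \right)} \right)}} = \frac{1}{-6677517 - \frac{3}{\left(-23\right)^{2}}} = \frac{1}{-6677517 - \frac{3}{529}} = \frac{1}{- \frac{3532406496}{529}} = - \frac{529}{3532406496}$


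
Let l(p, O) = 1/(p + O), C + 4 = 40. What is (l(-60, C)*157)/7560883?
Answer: -157/181461192 ≈ -8.6520e-7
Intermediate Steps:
C = 36 (C = -4 + 40 = 36)
l(p, O) = 1/(O + p)
(l(-60, C)*157)/7560883 = (157/(36 - 60))/7560883 = (157/(-24))*(1/7560883) = -1/24*157*(1/7560883) = -157/24*1/7560883 = -157/181461192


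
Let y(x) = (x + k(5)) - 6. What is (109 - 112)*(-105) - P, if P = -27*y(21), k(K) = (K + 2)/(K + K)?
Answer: 7389/10 ≈ 738.90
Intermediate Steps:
k(K) = (2 + K)/(2*K) (k(K) = (2 + K)/((2*K)) = (2 + K)*(1/(2*K)) = (2 + K)/(2*K))
y(x) = -53/10 + x (y(x) = (x + (½)*(2 + 5)/5) - 6 = (x + (½)*(⅕)*7) - 6 = (x + 7/10) - 6 = (7/10 + x) - 6 = -53/10 + x)
P = -4239/10 (P = -27*(-53/10 + 21) = -27*157/10 = -4239/10 ≈ -423.90)
(109 - 112)*(-105) - P = (109 - 112)*(-105) - 1*(-4239/10) = -3*(-105) + 4239/10 = 315 + 4239/10 = 7389/10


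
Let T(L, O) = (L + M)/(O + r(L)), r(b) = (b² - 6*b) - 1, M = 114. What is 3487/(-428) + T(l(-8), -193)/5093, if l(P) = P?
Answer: -728153615/89371964 ≈ -8.1474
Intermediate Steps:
r(b) = -1 + b² - 6*b
T(L, O) = (114 + L)/(-1 + O + L² - 6*L) (T(L, O) = (L + 114)/(O + (-1 + L² - 6*L)) = (114 + L)/(-1 + O + L² - 6*L))
3487/(-428) + T(l(-8), -193)/5093 = 3487/(-428) + ((114 - 8)/(-1 - 193 + (-8)² - 6*(-8)))/5093 = 3487*(-1/428) + (106/(-1 - 193 + 64 + 48))*(1/5093) = -3487/428 + (106/(-82))*(1/5093) = -3487/428 - 1/82*106*(1/5093) = -3487/428 - 53/41*1/5093 = -3487/428 - 53/208813 = -728153615/89371964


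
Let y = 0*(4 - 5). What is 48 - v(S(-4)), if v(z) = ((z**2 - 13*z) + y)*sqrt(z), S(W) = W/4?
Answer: 48 - 14*I ≈ 48.0 - 14.0*I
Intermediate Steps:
S(W) = W/4 (S(W) = W*(1/4) = W/4)
y = 0 (y = 0*(-1) = 0)
v(z) = sqrt(z)*(z**2 - 13*z) (v(z) = ((z**2 - 13*z) + 0)*sqrt(z) = (z**2 - 13*z)*sqrt(z) = sqrt(z)*(z**2 - 13*z))
48 - v(S(-4)) = 48 - ((1/4)*(-4))**(3/2)*(-13 + (1/4)*(-4)) = 48 - (-1)**(3/2)*(-13 - 1) = 48 - (-I)*(-14) = 48 - 14*I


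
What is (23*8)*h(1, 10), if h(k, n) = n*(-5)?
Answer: -9200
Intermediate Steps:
h(k, n) = -5*n
(23*8)*h(1, 10) = (23*8)*(-5*10) = 184*(-50) = -9200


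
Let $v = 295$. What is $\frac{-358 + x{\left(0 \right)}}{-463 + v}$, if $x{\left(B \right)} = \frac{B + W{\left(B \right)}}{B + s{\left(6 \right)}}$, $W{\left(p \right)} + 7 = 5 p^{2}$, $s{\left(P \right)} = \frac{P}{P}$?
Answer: $\frac{365}{168} \approx 2.1726$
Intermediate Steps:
$s{\left(P \right)} = 1$
$W{\left(p \right)} = -7 + 5 p^{2}$
$x{\left(B \right)} = \frac{-7 + B + 5 B^{2}}{1 + B}$ ($x{\left(B \right)} = \frac{B + \left(-7 + 5 B^{2}\right)}{B + 1} = \frac{-7 + B + 5 B^{2}}{1 + B}$)
$\frac{-358 + x{\left(0 \right)}}{-463 + v} = \frac{-358 + \frac{-7 + 0 + 5 \cdot 0^{2}}{1 + 0}}{-463 + 295} = \frac{-358 + \frac{-7 + 0 + 5 \cdot 0}{1}}{-168} = \left(-358 + 1 \left(-7 + 0 + 0\right)\right) \left(- \frac{1}{168}\right) = \left(-358 + 1 \left(-7\right)\right) \left(- \frac{1}{168}\right) = \left(-358 - 7\right) \left(- \frac{1}{168}\right) = \left(-365\right) \left(- \frac{1}{168}\right) = \frac{365}{168}$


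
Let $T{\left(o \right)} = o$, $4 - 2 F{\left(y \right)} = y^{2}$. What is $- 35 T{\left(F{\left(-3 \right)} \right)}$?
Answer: $\frac{175}{2} \approx 87.5$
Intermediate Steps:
$F{\left(y \right)} = 2 - \frac{y^{2}}{2}$
$- 35 T{\left(F{\left(-3 \right)} \right)} = - 35 \left(2 - \frac{\left(-3\right)^{2}}{2}\right) = - 35 \left(2 - \frac{9}{2}\right) = \left(-35\right) \left(- \frac{5}{2}\right) = \frac{175}{2}$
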